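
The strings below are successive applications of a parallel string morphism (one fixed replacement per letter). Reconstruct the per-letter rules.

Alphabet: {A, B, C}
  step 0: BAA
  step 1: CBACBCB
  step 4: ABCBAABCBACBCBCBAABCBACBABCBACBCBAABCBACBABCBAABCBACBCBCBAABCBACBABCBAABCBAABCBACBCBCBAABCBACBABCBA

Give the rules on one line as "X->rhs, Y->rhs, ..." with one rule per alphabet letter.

A->CB, B->CBA, C->AB

  step 0 ⇒ step 1: BAA ⇒ CBA·CB·CB
    A ↦ CB
    B ↦ CBA
    C ↦ AB  (constrained at step 1)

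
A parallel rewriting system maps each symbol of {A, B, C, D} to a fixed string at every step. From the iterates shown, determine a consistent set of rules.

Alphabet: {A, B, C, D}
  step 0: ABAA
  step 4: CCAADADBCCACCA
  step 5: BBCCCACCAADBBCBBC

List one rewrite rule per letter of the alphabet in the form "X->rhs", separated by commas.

A->C, B->AD, C->B, D->CA

  step 4 ⇒ step 5: CCAADADBCCACCA ⇒ B·B·C·C·CA·C·CA·AD·B·B·C·B·B·C
    A ↦ C
    B ↦ AD
    C ↦ B
    D ↦ CA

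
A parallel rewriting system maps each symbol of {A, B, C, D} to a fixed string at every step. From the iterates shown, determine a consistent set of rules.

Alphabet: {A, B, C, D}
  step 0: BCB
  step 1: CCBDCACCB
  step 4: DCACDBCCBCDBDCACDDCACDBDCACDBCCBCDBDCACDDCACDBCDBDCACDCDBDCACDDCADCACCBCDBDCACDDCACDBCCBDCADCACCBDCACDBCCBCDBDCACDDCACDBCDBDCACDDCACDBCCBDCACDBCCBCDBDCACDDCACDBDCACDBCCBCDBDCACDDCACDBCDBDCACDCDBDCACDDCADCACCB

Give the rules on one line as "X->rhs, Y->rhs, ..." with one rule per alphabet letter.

A->CD, B->CCB, C->DCA, D->CDB

  step 0 ⇒ step 1: BCB ⇒ CCB·DCA·CCB
    B ↦ CCB
    C ↦ DCA
    A ↦ CD  (constrained at step 1)
    D ↦ CDB  (constrained at step 1)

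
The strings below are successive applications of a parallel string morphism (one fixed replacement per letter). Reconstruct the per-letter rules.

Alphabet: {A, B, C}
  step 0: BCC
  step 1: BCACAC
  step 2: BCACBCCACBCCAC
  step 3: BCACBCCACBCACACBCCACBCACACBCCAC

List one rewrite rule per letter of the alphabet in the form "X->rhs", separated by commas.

A->BCC, B->BC, C->AC

  step 2 ⇒ step 3: BCACBCCACBCCAC ⇒ BC·AC·BCC·AC·BC·AC·AC·BCC·AC·BC·AC·AC·BCC·AC
    A ↦ BCC
    B ↦ BC
    C ↦ AC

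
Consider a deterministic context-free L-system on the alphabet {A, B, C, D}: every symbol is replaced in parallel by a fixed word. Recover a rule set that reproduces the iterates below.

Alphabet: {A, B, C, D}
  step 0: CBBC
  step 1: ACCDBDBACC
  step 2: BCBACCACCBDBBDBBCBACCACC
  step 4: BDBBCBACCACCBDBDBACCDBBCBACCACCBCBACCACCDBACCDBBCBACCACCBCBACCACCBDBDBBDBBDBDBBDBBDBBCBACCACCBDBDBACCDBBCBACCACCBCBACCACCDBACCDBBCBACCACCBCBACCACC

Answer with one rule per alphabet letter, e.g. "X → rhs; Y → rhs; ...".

  step 1 ⇒ step 2: ACCDBDBACC ⇒ BCB·ACC·ACC·B·DB·B·DB·BCB·ACC·ACC
    A ↦ BCB
    B ↦ DB
    C ↦ ACC
    D ↦ B

A->BCB, B->DB, C->ACC, D->B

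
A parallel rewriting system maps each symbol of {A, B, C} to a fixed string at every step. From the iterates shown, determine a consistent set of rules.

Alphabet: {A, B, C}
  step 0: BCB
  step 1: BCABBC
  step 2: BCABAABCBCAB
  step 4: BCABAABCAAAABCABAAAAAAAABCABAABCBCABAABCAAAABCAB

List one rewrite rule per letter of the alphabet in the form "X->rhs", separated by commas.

A->AA, B->BC, C->AB

  step 1 ⇒ step 2: BCABBC ⇒ BC·AB·AA·BC·BC·AB
    A ↦ AA
    B ↦ BC
    C ↦ AB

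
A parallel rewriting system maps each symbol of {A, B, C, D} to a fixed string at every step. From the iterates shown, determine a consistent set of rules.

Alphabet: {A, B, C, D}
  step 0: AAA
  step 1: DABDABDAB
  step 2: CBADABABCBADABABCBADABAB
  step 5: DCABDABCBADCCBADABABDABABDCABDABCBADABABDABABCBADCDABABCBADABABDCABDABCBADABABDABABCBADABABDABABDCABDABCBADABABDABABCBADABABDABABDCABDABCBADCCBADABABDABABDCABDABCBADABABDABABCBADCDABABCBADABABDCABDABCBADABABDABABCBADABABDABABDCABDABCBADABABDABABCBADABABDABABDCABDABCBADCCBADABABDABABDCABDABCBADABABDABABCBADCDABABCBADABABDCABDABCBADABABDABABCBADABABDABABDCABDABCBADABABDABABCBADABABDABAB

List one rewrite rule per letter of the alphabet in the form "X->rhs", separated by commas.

  step 1 ⇒ step 2: DABDABDAB ⇒ CBA·DAB·AB·CBA·DAB·AB·CBA·DAB·AB
    A ↦ DAB
    B ↦ AB
    D ↦ CBA
    C ↦ DC  (constrained at step 2)

A->DAB, B->AB, C->DC, D->CBA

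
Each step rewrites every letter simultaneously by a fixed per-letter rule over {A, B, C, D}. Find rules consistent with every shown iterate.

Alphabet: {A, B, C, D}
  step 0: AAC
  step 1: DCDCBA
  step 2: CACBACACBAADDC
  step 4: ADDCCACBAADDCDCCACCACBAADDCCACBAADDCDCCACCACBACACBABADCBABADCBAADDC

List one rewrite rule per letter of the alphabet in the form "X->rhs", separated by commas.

  step 1 ⇒ step 2: DCDCBA ⇒ CAC·BA·CAC·BA·AD·DC
    A ↦ DC
    B ↦ AD
    C ↦ BA
    D ↦ CAC

A->DC, B->AD, C->BA, D->CAC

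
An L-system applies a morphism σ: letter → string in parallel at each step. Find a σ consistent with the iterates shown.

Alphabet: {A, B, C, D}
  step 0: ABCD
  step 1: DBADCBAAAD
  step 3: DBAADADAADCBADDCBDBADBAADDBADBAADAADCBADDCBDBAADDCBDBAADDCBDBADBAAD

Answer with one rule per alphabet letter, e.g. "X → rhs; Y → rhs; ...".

A->DBA, B->DCB, C->AA, D->AD

  step 0 ⇒ step 1: ABCD ⇒ DBA·DCB·AA·AD
    A ↦ DBA
    B ↦ DCB
    C ↦ AA
    D ↦ AD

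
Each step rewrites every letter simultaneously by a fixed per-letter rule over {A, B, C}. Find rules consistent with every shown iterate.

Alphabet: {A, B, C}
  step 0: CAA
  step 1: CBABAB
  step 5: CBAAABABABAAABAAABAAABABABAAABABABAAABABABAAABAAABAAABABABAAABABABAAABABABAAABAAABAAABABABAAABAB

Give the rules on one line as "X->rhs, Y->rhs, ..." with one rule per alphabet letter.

  step 0 ⇒ step 1: CAA ⇒ CB·AB·AB
    A ↦ AB
    C ↦ CB
    B ↦ AA  (constrained at step 1)

A->AB, B->AA, C->CB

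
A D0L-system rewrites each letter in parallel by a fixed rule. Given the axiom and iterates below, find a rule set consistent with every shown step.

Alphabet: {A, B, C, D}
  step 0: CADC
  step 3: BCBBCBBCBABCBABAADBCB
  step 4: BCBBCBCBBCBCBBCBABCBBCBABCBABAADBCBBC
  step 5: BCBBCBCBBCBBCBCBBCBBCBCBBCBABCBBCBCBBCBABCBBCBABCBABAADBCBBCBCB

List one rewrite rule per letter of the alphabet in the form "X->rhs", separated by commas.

  step 4 ⇒ step 5: BCBBCBCBBCBCBBCBABCBBCBABCBABAADBCBBC ⇒ BC·B·BC·BC·B·BC·B·BC·BC·B·BC·B·BC·BC·B·BC·BA·BC·B·BC·BC·B·BC·BA·BC·B·BC·BA·BC·BA·BA·AD·BC·B·BC·BC·B
    A ↦ BA
    B ↦ BC
    C ↦ B
    D ↦ AD

A->BA, B->BC, C->B, D->AD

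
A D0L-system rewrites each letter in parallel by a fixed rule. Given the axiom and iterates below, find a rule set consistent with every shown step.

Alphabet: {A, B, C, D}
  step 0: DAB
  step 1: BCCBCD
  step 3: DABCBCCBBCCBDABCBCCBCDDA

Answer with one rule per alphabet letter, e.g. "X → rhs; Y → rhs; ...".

A->CB, B->CD, C->DA, D->BC

  step 0 ⇒ step 1: DAB ⇒ BC·CB·CD
    A ↦ CB
    B ↦ CD
    D ↦ BC
    C ↦ DA  (constrained at step 1)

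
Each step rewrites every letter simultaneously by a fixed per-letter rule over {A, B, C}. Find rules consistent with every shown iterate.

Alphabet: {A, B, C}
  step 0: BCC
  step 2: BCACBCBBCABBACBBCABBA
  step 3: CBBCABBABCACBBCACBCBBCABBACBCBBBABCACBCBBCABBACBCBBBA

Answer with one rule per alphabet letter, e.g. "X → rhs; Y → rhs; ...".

A->BBA, B->CB, C->BCA

  step 2 ⇒ step 3: BCACBCBBCABBACBBCABBA ⇒ CB·BCA·BBA·BCA·CB·BCA·CB·CB·BCA·BBA·CB·CB·BBA·BCA·CB·CB·BCA·BBA·CB·CB·BBA
    A ↦ BBA
    B ↦ CB
    C ↦ BCA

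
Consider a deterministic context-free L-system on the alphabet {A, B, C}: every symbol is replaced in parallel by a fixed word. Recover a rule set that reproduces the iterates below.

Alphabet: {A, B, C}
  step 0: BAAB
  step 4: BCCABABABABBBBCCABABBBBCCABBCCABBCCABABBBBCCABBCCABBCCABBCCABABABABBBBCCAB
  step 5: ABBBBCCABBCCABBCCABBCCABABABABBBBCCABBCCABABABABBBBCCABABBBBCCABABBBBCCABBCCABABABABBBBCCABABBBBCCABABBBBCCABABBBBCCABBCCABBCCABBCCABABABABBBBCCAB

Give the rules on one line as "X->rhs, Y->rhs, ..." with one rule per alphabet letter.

  step 4 ⇒ step 5: BCCABABABABBBBCCABABBBBCCABBCCABBCCABABBBBCCABBCCABBCCABBCCABABABABBBBCCAB ⇒ AB·B·B·BCC·AB·BCC·AB·BCC·AB·BCC·AB·AB·AB·AB·B·B·BCC·AB·BCC·AB·AB·AB·AB·B·B·BCC·AB·AB·B·B·BCC·AB·AB·B·B·BCC·AB·BCC·AB·AB·AB·AB·B·B·BCC·AB·AB·B·B·BCC·AB·AB·B·B·BCC·AB·AB·B·B·BCC·AB·BCC·AB·BCC·AB·BCC·AB·AB·AB·AB·B·B·BCC·AB
    A ↦ BCC
    B ↦ AB
    C ↦ B

A->BCC, B->AB, C->B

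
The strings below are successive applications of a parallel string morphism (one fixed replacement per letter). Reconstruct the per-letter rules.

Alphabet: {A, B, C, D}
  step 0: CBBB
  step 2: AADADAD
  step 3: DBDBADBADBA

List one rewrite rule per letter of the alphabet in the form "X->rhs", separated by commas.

  step 2 ⇒ step 3: AADADAD ⇒ DB·DB·A·DB·A·DB·A
    A ↦ DB
    D ↦ A
    B ↦ DC  (constrained at step 0)
    C ↦ D  (constrained at step 0)

A->DB, B->DC, C->D, D->A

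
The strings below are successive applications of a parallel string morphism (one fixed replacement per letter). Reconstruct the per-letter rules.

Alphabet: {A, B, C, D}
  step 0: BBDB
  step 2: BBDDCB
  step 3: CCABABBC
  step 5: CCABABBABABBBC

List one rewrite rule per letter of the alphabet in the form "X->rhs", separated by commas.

  step 2 ⇒ step 3: BBDDCB ⇒ C·C·AB·AB·B·C
    B ↦ C
    C ↦ B
    D ↦ AB
    A ↦ DD  (constrained at step 3)

A->DD, B->C, C->B, D->AB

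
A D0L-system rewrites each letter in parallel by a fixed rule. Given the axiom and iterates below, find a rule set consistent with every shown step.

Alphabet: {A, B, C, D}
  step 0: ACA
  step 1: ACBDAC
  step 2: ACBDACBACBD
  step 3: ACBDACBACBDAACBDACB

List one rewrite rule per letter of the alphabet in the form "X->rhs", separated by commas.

A->AC, B->A, C->BD, D->CB

  step 2 ⇒ step 3: ACBDACBACBD ⇒ AC·BD·A·CB·AC·BD·A·AC·BD·A·CB
    A ↦ AC
    B ↦ A
    C ↦ BD
    D ↦ CB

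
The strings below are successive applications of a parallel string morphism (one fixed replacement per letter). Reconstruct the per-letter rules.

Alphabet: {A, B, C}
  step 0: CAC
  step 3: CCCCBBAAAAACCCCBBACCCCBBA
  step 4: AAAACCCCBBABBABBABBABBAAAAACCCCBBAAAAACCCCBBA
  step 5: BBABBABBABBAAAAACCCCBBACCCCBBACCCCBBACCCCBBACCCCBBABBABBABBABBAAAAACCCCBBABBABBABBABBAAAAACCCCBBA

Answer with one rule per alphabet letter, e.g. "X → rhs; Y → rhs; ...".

A->BBA, B->CC, C->A

  step 4 ⇒ step 5: AAAACCCCBBABBABBABBABBAAAAACCCCBBAAAAACCCCBBA ⇒ BBA·BBA·BBA·BBA·A·A·A·A·CC·CC·BBA·CC·CC·BBA·CC·CC·BBA·CC·CC·BBA·CC·CC·BBA·BBA·BBA·BBA·BBA·A·A·A·A·CC·CC·BBA·BBA·BBA·BBA·BBA·A·A·A·A·CC·CC·BBA
    A ↦ BBA
    B ↦ CC
    C ↦ A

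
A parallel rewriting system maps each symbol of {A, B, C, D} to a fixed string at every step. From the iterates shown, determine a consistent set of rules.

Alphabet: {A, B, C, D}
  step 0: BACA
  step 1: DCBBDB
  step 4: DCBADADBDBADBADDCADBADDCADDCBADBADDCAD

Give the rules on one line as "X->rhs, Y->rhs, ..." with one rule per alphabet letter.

  step 0 ⇒ step 1: BACA ⇒ DC·B·BD·B
    A ↦ B
    B ↦ DC
    C ↦ BD
    D ↦ AD  (constrained at step 1)

A->B, B->DC, C->BD, D->AD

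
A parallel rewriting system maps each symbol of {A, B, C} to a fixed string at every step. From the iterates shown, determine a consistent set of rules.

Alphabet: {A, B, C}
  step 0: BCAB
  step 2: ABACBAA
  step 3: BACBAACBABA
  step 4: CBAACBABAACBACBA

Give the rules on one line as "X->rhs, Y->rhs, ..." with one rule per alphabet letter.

A->BA, B->C, C->A

  step 3 ⇒ step 4: BACBAACBABA ⇒ C·BA·A·C·BA·BA·A·C·BA·C·BA
    A ↦ BA
    B ↦ C
    C ↦ A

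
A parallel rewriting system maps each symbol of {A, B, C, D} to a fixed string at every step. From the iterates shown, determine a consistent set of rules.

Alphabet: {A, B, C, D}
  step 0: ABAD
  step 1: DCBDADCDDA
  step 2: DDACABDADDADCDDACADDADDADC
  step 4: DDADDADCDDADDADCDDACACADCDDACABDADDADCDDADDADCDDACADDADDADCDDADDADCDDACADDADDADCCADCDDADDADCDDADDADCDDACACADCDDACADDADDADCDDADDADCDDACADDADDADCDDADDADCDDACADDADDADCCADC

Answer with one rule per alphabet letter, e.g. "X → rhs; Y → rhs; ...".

A->DC, B->BDA, C->CA, D->DDA

  step 1 ⇒ step 2: DCBDADCDDA ⇒ DDA·CA·BDA·DDA·DC·DDA·CA·DDA·DDA·DC
    A ↦ DC
    B ↦ BDA
    C ↦ CA
    D ↦ DDA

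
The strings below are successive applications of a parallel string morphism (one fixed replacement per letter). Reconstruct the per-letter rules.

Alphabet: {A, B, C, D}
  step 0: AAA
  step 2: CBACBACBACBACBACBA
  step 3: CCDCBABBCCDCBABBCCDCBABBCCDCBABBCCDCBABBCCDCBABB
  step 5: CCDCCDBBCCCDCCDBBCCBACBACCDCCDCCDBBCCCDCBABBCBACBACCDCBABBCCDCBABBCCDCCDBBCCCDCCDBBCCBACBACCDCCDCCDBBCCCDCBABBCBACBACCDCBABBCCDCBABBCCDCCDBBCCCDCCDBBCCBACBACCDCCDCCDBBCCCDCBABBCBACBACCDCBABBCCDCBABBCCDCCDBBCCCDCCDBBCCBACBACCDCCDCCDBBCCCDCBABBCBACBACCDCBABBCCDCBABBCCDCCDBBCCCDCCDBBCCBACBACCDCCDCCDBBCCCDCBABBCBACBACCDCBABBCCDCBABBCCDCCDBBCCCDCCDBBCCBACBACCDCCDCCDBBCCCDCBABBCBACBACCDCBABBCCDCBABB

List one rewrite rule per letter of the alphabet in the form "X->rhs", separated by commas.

  step 2 ⇒ step 3: CBACBACBACBACBACBA ⇒ CCD·CBA·BB·CCD·CBA·BB·CCD·CBA·BB·CCD·CBA·BB·CCD·CBA·BB·CCD·CBA·BB
    A ↦ BB
    B ↦ CBA
    C ↦ CCD
    D ↦ BBC  (constrained at step 3)

A->BB, B->CBA, C->CCD, D->BBC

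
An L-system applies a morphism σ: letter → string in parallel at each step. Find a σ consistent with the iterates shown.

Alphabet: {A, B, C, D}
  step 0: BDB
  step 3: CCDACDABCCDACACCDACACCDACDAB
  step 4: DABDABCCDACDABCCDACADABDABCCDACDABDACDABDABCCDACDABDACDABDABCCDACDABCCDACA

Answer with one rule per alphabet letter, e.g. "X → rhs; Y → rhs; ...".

  step 3 ⇒ step 4: CCDACDABCCDACACCDACACCDACDAB ⇒ DAB·DAB·CC·DAC·DAB·CC·DAC·A·DAB·DAB·CC·DAC·DAB·DAC·DAB·DAB·CC·DAC·DAB·DAC·DAB·DAB·CC·DAC·DAB·CC·DAC·A
    A ↦ DAC
    B ↦ A
    C ↦ DAB
    D ↦ CC

A->DAC, B->A, C->DAB, D->CC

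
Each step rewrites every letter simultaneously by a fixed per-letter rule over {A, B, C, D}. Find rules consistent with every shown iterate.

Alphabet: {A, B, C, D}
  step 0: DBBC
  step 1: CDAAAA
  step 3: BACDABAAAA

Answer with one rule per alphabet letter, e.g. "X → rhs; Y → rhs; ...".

  step 0 ⇒ step 1: DBBC ⇒ CDA·A·A·A
    B ↦ A
    C ↦ A
    D ↦ CDA
    A ↦ B  (constrained at step 1)

A->B, B->A, C->A, D->CDA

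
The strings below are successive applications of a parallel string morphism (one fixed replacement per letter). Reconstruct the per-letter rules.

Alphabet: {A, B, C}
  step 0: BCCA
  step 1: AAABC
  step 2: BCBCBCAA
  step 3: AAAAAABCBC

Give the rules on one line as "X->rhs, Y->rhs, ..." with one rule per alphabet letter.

A->BC, B->A, C->A

  step 2 ⇒ step 3: BCBCBCAA ⇒ A·A·A·A·A·A·BC·BC
    A ↦ BC
    B ↦ A
    C ↦ A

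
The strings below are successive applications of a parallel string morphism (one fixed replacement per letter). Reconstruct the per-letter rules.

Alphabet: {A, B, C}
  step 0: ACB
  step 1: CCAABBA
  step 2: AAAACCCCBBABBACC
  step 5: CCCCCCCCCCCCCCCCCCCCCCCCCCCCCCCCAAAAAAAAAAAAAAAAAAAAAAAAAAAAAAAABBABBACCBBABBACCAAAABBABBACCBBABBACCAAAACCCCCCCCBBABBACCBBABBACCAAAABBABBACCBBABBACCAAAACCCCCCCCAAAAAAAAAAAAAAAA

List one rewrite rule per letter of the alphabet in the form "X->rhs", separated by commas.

  step 1 ⇒ step 2: CCAABBA ⇒ AA·AA·CC·CC·BBA·BBA·CC
    A ↦ CC
    B ↦ BBA
    C ↦ AA

A->CC, B->BBA, C->AA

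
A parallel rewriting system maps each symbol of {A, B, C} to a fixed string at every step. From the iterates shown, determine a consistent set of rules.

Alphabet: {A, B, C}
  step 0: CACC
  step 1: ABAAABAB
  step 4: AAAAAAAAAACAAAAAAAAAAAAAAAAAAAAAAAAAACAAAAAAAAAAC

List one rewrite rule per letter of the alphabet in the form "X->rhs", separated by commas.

A->AA, B->C, C->AB

  step 0 ⇒ step 1: CACC ⇒ AB·AA·AB·AB
    A ↦ AA
    C ↦ AB
    B ↦ C  (constrained at step 1)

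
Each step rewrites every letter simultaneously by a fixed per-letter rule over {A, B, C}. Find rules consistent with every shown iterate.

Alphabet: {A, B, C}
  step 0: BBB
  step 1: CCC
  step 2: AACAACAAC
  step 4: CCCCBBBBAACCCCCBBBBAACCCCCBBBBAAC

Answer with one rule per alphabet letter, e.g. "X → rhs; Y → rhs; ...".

A->BB, B->C, C->AAC

  step 1 ⇒ step 2: CCC ⇒ AAC·AAC·AAC
    C ↦ AAC
    A ↦ BB  (constrained at step 2)
  step 0 ⇒ step 1: BBB ⇒ C·C·C
    B ↦ C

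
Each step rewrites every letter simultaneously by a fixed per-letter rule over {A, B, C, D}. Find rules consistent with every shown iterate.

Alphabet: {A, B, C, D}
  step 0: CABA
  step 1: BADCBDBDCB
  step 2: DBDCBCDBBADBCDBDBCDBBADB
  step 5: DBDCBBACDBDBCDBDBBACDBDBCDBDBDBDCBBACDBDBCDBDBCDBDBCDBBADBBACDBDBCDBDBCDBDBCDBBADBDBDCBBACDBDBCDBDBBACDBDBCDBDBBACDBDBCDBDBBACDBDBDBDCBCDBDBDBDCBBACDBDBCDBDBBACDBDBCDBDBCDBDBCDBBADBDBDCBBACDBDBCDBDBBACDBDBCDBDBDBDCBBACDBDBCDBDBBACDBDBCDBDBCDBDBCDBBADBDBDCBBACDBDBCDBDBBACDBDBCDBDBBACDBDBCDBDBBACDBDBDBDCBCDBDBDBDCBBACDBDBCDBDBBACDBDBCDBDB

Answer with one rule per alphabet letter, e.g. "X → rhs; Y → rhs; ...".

A->DCB, B->DB, C->BA, D->CDB

  step 1 ⇒ step 2: BADCBDBDCB ⇒ DB·DCB·CDB·BA·DB·CDB·DB·CDB·BA·DB
    A ↦ DCB
    B ↦ DB
    C ↦ BA
    D ↦ CDB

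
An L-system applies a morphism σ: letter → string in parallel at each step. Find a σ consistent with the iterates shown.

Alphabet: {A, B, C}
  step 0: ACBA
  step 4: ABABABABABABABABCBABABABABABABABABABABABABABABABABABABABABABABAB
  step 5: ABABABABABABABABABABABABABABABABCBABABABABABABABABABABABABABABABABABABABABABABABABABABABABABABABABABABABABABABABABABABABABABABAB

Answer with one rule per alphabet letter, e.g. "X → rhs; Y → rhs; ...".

  step 4 ⇒ step 5: ABABABABABABABABCBABABABABABABABABABABABABABABABABABABABABABABAB ⇒ AB·AB·AB·AB·AB·AB·AB·AB·AB·AB·AB·AB·AB·AB·AB·AB·CB·AB·AB·AB·AB·AB·AB·AB·AB·AB·AB·AB·AB·AB·AB·AB·AB·AB·AB·AB·AB·AB·AB·AB·AB·AB·AB·AB·AB·AB·AB·AB·AB·AB·AB·AB·AB·AB·AB·AB·AB·AB·AB·AB·AB·AB·AB·AB
    A ↦ AB
    B ↦ AB
    C ↦ CB

A->AB, B->AB, C->CB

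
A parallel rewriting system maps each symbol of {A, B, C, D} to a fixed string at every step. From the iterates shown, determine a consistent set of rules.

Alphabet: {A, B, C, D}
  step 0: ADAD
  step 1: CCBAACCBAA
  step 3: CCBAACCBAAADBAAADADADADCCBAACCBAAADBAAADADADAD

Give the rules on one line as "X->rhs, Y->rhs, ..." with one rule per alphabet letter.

  step 0 ⇒ step 1: ADAD ⇒ CC·BAA·CC·BAA
    A ↦ CC
    D ↦ BAA
    B ↦ CD  (constrained at step 1)
    C ↦ AD  (constrained at step 1)

A->CC, B->CD, C->AD, D->BAA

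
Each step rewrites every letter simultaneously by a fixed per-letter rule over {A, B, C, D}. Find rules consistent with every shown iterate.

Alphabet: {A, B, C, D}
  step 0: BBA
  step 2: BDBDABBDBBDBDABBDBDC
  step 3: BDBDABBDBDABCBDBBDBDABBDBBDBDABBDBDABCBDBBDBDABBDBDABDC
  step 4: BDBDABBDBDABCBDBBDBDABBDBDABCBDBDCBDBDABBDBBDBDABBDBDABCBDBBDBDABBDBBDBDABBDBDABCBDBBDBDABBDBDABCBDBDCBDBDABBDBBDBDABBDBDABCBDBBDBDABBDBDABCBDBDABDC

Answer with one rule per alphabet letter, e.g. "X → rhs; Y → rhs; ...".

A->C, B->BDB, C->DC, D->DAB

  step 3 ⇒ step 4: BDBDABBDBDABCBDBBDBDABBDBBDBDABBDBDABCBDBBDBDABBDBDABDC ⇒ BDB·DAB·BDB·DAB·C·BDB·BDB·DAB·BDB·DAB·C·BDB·DC·BDB·DAB·BDB·BDB·DAB·BDB·DAB·C·BDB·BDB·DAB·BDB·BDB·DAB·BDB·DAB·C·BDB·BDB·DAB·BDB·DAB·C·BDB·DC·BDB·DAB·BDB·BDB·DAB·BDB·DAB·C·BDB·BDB·DAB·BDB·DAB·C·BDB·DAB·DC
    A ↦ C
    B ↦ BDB
    C ↦ DC
    D ↦ DAB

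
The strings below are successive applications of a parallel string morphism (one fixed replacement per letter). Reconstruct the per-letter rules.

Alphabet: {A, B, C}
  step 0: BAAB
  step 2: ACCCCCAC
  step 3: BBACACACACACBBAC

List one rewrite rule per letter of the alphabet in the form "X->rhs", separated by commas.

  step 2 ⇒ step 3: ACCCCCAC ⇒ BB·AC·AC·AC·AC·AC·BB·AC
    A ↦ BB
    C ↦ AC
    B ↦ C  (constrained at step 0)

A->BB, B->C, C->AC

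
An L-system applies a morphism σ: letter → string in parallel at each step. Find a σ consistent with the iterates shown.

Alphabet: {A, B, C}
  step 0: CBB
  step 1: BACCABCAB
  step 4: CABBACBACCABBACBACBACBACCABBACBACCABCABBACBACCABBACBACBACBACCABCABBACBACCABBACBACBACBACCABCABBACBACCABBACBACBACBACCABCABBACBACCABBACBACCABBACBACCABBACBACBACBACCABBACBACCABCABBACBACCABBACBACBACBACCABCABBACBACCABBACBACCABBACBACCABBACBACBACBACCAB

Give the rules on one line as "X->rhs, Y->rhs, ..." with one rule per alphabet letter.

  step 0 ⇒ step 1: CBB ⇒ BAC·CAB·CAB
    B ↦ CAB
    C ↦ BAC
    A ↦ BAC  (constrained at step 1)

A->BAC, B->CAB, C->BAC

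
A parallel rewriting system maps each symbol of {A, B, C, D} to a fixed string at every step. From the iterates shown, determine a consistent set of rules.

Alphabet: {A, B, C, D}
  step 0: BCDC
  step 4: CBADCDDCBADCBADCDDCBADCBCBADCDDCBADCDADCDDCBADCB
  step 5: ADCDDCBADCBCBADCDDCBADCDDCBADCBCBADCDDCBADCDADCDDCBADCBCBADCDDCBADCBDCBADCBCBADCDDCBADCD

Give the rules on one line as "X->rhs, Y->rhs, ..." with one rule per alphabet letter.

A->D, B->CD, C->AD, D->CB

  step 4 ⇒ step 5: CBADCDDCBADCBADCDDCBADCBCBADCDDCBADCDADCDDCBADCB ⇒ AD·CD·D·CB·AD·CB·CB·AD·CD·D·CB·AD·CD·D·CB·AD·CB·CB·AD·CD·D·CB·AD·CD·AD·CD·D·CB·AD·CB·CB·AD·CD·D·CB·AD·CB·D·CB·AD·CB·CB·AD·CD·D·CB·AD·CD
    A ↦ D
    B ↦ CD
    C ↦ AD
    D ↦ CB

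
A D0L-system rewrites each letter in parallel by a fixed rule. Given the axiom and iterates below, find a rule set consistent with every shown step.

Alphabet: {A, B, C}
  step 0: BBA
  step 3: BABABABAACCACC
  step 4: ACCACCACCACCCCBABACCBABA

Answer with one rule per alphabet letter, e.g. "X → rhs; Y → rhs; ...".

  step 3 ⇒ step 4: BABABABAACCACC ⇒ A·CC·A·CC·A·CC·A·CC·CC·BA·BA·CC·BA·BA
    A ↦ CC
    B ↦ A
    C ↦ BA

A->CC, B->A, C->BA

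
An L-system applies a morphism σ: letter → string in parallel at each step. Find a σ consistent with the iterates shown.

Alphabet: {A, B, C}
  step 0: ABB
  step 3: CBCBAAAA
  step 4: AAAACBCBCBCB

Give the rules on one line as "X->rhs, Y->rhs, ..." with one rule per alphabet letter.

A->CB, B->A, C->A

  step 3 ⇒ step 4: CBCBAAAA ⇒ A·A·A·A·CB·CB·CB·CB
    A ↦ CB
    B ↦ A
    C ↦ A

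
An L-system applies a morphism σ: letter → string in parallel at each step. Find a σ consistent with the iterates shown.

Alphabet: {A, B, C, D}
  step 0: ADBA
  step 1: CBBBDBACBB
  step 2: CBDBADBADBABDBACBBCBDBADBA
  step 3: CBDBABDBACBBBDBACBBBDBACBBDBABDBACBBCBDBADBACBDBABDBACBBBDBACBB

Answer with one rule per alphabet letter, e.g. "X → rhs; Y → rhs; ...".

A->CBB, B->DBA, C->CB, D->B

  step 2 ⇒ step 3: CBDBADBADBABDBACBBCBDBADBA ⇒ CB·DBA·B·DBA·CBB·B·DBA·CBB·B·DBA·CBB·DBA·B·DBA·CBB·CB·DBA·DBA·CB·DBA·B·DBA·CBB·B·DBA·CBB
    A ↦ CBB
    B ↦ DBA
    C ↦ CB
    D ↦ B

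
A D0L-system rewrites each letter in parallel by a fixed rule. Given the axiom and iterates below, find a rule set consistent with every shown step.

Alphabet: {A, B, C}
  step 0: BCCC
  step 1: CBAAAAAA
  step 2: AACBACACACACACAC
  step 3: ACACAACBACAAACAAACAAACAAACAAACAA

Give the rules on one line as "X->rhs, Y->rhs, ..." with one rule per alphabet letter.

A->AC, B->CB, C->AA

  step 2 ⇒ step 3: AACBACACACACACAC ⇒ AC·AC·AA·CB·AC·AA·AC·AA·AC·AA·AC·AA·AC·AA·AC·AA
    A ↦ AC
    B ↦ CB
    C ↦ AA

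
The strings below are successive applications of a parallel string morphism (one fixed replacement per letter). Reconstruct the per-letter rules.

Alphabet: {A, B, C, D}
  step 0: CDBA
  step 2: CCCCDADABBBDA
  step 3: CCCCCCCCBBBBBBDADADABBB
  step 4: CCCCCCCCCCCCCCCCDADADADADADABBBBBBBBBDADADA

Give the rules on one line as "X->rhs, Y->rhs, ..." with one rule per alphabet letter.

  step 3 ⇒ step 4: CCCCCCCCBBBBBBDADADABBB ⇒ CC·CC·CC·CC·CC·CC·CC·CC·DA·DA·DA·DA·DA·DA·BB·B·BB·B·BB·B·DA·DA·DA
    A ↦ B
    B ↦ DA
    C ↦ CC
    D ↦ BB

A->B, B->DA, C->CC, D->BB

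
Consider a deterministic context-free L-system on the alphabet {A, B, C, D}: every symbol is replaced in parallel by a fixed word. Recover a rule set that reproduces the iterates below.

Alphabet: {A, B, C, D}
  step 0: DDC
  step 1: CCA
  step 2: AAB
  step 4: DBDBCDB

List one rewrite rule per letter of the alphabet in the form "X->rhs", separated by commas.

A->B, B->DB, C->A, D->C

  step 1 ⇒ step 2: CCA ⇒ A·A·B
    A ↦ B
    C ↦ A
    B ↦ DB  (constrained at step 2)
  step 0 ⇒ step 1: DDC ⇒ C·C·A
    D ↦ C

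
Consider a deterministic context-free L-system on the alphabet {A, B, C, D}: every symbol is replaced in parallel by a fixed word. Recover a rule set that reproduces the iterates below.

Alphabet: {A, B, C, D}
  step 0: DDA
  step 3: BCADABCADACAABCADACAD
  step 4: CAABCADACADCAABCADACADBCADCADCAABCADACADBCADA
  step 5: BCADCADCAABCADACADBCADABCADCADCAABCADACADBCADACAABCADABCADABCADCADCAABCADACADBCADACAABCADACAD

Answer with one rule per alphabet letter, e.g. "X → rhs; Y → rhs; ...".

  step 4 ⇒ step 5: CAABCADACADCAABCADACADBCADCADCAABCADACADBCADA ⇒ B·CAD·CAD·CAA·B·CAD·A·CAD·B·CAD·A·B·CAD·CAD·CAA·B·CAD·A·CAD·B·CAD·A·CAA·B·CAD·A·B·CAD·A·B·CAD·CAD·CAA·B·CAD·A·CAD·B·CAD·A·CAA·B·CAD·A·CAD
    A ↦ CAD
    B ↦ CAA
    C ↦ B
    D ↦ A

A->CAD, B->CAA, C->B, D->A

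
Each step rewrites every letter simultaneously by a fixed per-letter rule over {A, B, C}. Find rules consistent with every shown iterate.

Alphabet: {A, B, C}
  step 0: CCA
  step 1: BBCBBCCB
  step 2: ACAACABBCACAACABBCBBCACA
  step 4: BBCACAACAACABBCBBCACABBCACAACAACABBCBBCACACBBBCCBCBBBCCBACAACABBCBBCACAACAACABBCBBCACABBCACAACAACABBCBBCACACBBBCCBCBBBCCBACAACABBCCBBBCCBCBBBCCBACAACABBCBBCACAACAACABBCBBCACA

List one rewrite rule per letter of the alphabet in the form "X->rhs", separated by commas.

  step 1 ⇒ step 2: BBCBBCCB ⇒ ACA·ACA·BBC·ACA·ACA·BBC·BBC·ACA
    B ↦ ACA
    C ↦ BBC
  step 0 ⇒ step 1: CCA ⇒ BBC·BBC·CB
    A ↦ CB

A->CB, B->ACA, C->BBC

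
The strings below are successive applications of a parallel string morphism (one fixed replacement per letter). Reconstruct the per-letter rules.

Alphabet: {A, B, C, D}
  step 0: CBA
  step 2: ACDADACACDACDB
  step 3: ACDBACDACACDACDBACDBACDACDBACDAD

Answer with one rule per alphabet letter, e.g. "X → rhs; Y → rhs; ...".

  step 2 ⇒ step 3: ACDADACACDACDB ⇒ AC·DB·ACD·AC·ACD·AC·DB·AC·DB·ACD·AC·DB·ACD·AD
    A ↦ AC
    B ↦ AD
    C ↦ DB
    D ↦ ACD

A->AC, B->AD, C->DB, D->ACD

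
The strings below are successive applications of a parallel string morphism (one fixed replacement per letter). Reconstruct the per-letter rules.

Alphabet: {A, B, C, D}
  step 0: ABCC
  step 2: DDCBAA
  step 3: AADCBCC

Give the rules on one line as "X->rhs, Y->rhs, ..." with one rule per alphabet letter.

  step 2 ⇒ step 3: DDCBAA ⇒ A·A·D·CB·C·C
    A ↦ C
    B ↦ CB
    C ↦ D
    D ↦ A

A->C, B->CB, C->D, D->A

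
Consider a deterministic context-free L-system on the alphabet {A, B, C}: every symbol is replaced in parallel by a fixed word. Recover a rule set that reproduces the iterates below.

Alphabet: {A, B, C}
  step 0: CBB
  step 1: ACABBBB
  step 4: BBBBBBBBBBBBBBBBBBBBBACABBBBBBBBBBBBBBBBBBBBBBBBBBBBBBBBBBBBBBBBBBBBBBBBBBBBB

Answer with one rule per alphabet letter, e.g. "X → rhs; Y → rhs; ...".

A->BBB, B->BB, C->ACA

  step 0 ⇒ step 1: CBB ⇒ ACA·BB·BB
    B ↦ BB
    C ↦ ACA
    A ↦ BBB  (constrained at step 1)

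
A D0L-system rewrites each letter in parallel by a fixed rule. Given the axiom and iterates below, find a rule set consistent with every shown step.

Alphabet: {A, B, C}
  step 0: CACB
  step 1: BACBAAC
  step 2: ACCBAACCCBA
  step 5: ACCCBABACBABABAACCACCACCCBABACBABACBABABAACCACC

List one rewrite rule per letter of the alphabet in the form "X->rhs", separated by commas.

A->C, B->AC, C->BA

  step 1 ⇒ step 2: BACBAAC ⇒ AC·C·BA·AC·C·C·BA
    A ↦ C
    B ↦ AC
    C ↦ BA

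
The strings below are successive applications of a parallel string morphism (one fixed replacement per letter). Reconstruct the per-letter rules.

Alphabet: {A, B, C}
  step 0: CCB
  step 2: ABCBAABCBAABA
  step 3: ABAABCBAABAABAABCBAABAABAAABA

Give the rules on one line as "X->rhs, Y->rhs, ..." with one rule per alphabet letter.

A->ABA, B->A, C->BCB

  step 2 ⇒ step 3: ABCBAABCBAABA ⇒ ABA·A·BCB·A·ABA·ABA·A·BCB·A·ABA·ABA·A·ABA
    A ↦ ABA
    B ↦ A
    C ↦ BCB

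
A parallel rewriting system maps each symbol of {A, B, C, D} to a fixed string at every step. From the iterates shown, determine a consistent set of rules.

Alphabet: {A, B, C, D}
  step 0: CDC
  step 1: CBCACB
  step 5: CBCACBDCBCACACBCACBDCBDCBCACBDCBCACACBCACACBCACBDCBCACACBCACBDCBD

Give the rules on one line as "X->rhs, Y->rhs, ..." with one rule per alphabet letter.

A->D, B->CA, C->CB, D->CA

  step 0 ⇒ step 1: CDC ⇒ CB·CA·CB
    C ↦ CB
    D ↦ CA
    A ↦ D  (constrained at step 1)
    B ↦ CA  (constrained at step 1)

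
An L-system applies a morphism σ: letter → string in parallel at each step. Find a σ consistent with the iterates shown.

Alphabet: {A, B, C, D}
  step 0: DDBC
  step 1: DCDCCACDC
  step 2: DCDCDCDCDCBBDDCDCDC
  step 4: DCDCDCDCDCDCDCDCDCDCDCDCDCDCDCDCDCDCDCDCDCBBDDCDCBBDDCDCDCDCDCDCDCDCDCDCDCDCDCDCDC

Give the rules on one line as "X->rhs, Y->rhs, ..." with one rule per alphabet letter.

A->BBD, B->CAC, C->DC, D->DC

  step 1 ⇒ step 2: DCDCCACDC ⇒ DC·DC·DC·DC·DC·BBD·DC·DC·DC
    A ↦ BBD
    C ↦ DC
    D ↦ DC
  step 0 ⇒ step 1: DDBC ⇒ DC·DC·CAC·DC
    B ↦ CAC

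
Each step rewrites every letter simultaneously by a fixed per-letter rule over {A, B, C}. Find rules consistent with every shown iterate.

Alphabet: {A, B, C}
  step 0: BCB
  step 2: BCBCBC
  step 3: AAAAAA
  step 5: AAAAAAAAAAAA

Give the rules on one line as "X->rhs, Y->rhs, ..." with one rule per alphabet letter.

A->BC, B->A, C->A

  step 2 ⇒ step 3: BCBCBC ⇒ A·A·A·A·A·A
    B ↦ A
    C ↦ A
    A ↦ BC  (constrained at step 3)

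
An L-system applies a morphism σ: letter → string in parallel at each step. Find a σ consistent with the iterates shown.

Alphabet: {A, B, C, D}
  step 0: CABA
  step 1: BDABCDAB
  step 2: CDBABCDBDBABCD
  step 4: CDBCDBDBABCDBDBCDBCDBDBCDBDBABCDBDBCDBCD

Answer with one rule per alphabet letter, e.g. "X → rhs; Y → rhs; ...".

  step 1 ⇒ step 2: BDABCDAB ⇒ CD·B·AB·CD·BD·B·AB·CD
    A ↦ AB
    B ↦ CD
    C ↦ BD
    D ↦ B

A->AB, B->CD, C->BD, D->B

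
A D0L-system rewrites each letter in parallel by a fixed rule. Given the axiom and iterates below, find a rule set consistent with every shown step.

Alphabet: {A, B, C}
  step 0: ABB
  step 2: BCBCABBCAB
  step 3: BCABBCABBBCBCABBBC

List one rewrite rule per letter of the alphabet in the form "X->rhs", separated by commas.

  step 2 ⇒ step 3: BCBCABBCAB ⇒ BC·AB·BC·AB·B·BC·BC·AB·B·BC
    A ↦ B
    B ↦ BC
    C ↦ AB

A->B, B->BC, C->AB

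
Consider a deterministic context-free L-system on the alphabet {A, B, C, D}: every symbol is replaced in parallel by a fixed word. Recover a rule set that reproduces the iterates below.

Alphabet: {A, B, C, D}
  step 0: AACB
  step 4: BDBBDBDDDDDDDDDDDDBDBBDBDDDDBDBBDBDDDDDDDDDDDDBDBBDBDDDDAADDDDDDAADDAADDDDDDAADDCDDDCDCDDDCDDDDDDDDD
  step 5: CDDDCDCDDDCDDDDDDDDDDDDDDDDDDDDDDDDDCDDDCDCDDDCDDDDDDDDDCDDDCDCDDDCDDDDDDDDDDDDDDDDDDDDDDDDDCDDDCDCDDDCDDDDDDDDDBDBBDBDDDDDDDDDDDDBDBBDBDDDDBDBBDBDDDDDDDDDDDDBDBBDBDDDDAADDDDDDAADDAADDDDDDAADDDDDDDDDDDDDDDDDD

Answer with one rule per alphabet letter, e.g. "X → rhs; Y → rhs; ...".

A->BDB, B->CD, C->AA, D->DD

  step 4 ⇒ step 5: BDBBDBDDDDDDDDDDDDBDBBDBDDDDBDBBDBDDDDDDDDDDDDBDBBDBDDDDAADDDDDDAADDAADDDDDDAADDCDDDCDCDDDCDDDDDDDDD ⇒ CD·DD·CD·CD·DD·CD·DD·DD·DD·DD·DD·DD·DD·DD·DD·DD·DD·DD·CD·DD·CD·CD·DD·CD·DD·DD·DD·DD·CD·DD·CD·CD·DD·CD·DD·DD·DD·DD·DD·DD·DD·DD·DD·DD·DD·DD·CD·DD·CD·CD·DD·CD·DD·DD·DD·DD·BDB·BDB·DD·DD·DD·DD·DD·DD·BDB·BDB·DD·DD·BDB·BDB·DD·DD·DD·DD·DD·DD·BDB·BDB·DD·DD·AA·DD·DD·DD·AA·DD·AA·DD·DD·DD·AA·DD·DD·DD·DD·DD·DD·DD·DD·DD
    A ↦ BDB
    B ↦ CD
    C ↦ AA
    D ↦ DD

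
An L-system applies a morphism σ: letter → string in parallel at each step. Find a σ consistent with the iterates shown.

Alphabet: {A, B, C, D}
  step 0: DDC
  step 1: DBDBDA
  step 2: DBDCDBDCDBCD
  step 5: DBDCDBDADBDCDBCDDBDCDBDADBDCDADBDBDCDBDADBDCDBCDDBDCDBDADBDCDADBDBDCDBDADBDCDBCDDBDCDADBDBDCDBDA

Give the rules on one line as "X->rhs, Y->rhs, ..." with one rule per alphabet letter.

A->CD, B->DC, C->DA, D->DB

  step 1 ⇒ step 2: DBDBDA ⇒ DB·DC·DB·DC·DB·CD
    A ↦ CD
    B ↦ DC
    D ↦ DB
  step 0 ⇒ step 1: DDC ⇒ DB·DB·DA
    C ↦ DA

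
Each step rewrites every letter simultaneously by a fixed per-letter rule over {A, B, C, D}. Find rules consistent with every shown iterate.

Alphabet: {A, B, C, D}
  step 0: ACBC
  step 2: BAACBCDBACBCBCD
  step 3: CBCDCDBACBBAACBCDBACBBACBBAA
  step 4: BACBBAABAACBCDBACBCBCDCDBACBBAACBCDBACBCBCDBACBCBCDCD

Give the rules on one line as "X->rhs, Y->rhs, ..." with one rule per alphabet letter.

A->CD, B->CB, C->BA, D->A

  step 3 ⇒ step 4: CBCDCDBACBBAACBCDBACBBACBBAA ⇒ BA·CB·BA·A·BA·A·CB·CD·BA·CB·CB·CD·CD·BA·CB·BA·A·CB·CD·BA·CB·CB·CD·BA·CB·CB·CD·CD
    A ↦ CD
    B ↦ CB
    C ↦ BA
    D ↦ A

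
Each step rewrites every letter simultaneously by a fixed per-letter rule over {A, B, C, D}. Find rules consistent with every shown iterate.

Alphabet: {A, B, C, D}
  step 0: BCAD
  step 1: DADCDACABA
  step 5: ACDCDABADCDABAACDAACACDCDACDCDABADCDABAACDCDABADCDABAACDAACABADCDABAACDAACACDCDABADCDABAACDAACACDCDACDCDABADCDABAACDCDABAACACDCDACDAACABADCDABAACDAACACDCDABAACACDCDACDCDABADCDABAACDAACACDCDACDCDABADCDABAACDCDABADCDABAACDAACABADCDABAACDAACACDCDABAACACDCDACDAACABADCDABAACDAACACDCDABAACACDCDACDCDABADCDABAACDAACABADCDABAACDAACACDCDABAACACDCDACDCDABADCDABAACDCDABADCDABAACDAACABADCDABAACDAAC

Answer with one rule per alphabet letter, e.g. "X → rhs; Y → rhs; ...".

A->AC, B->DA, C->DCD, D->ABA

  step 0 ⇒ step 1: BCAD ⇒ DA·DCD·AC·ABA
    A ↦ AC
    B ↦ DA
    C ↦ DCD
    D ↦ ABA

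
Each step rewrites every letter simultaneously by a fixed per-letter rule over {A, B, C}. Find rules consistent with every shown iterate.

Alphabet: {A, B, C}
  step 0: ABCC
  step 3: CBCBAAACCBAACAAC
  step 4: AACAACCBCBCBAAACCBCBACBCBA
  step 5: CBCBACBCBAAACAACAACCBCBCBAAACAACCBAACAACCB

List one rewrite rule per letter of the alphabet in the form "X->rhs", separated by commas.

A->CB, B->AC, C->A

  step 4 ⇒ step 5: AACAACCBCBCBAAACCBCBACBCBA ⇒ CB·CB·A·CB·CB·A·A·AC·A·AC·A·AC·CB·CB·CB·A·A·AC·A·AC·CB·A·AC·A·AC·CB
    A ↦ CB
    B ↦ AC
    C ↦ A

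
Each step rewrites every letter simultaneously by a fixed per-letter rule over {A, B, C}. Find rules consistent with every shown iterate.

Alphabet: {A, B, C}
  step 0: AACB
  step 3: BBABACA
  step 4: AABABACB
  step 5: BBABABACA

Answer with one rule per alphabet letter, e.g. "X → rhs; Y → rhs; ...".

  step 4 ⇒ step 5: AABABACB ⇒ B·B·A·B·A·B·AC·A
    A ↦ B
    B ↦ A
    C ↦ AC

A->B, B->A, C->AC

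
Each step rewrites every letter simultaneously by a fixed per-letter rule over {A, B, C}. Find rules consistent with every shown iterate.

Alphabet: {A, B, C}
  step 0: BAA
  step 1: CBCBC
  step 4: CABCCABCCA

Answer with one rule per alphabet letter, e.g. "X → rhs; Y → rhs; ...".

A->BC, B->C, C->A

  step 0 ⇒ step 1: BAA ⇒ C·BC·BC
    A ↦ BC
    B ↦ C
    C ↦ A  (constrained at step 1)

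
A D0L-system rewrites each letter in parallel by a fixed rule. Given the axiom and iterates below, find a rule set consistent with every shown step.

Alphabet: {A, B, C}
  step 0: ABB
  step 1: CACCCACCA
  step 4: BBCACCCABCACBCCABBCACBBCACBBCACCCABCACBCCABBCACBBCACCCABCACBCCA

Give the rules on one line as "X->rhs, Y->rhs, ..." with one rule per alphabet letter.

  step 0 ⇒ step 1: ABB ⇒ CAC·CCA·CCA
    A ↦ CAC
    B ↦ CCA
    C ↦ B  (constrained at step 1)

A->CAC, B->CCA, C->B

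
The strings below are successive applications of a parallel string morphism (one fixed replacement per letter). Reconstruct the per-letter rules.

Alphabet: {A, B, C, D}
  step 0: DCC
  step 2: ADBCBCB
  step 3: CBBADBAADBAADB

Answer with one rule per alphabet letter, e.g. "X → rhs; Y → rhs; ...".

  step 2 ⇒ step 3: ADBCBCB ⇒ CB·B·ADB·A·ADB·A·ADB
    A ↦ CB
    B ↦ ADB
    C ↦ A
    D ↦ B

A->CB, B->ADB, C->A, D->B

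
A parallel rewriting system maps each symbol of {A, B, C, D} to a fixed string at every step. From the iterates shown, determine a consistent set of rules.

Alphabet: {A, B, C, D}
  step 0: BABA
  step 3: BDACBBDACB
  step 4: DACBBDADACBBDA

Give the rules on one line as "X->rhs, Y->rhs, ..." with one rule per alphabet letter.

  step 3 ⇒ step 4: BDACBBDACB ⇒ DA·C·B·B·DA·DA·C·B·B·DA
    A ↦ B
    B ↦ DA
    C ↦ B
    D ↦ C

A->B, B->DA, C->B, D->C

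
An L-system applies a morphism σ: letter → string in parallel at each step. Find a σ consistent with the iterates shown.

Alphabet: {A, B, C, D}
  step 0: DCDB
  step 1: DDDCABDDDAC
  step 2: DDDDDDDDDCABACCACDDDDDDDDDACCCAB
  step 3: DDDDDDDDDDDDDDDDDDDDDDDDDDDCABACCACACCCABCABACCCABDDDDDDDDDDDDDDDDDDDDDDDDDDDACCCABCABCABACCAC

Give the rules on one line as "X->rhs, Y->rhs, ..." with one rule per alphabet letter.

A->ACC, B->AC, C->CAB, D->DDD

  step 2 ⇒ step 3: DDDDDDDDDCABACCACDDDDDDDDDACCCAB ⇒ DDD·DDD·DDD·DDD·DDD·DDD·DDD·DDD·DDD·CAB·ACC·AC·ACC·CAB·CAB·ACC·CAB·DDD·DDD·DDD·DDD·DDD·DDD·DDD·DDD·DDD·ACC·CAB·CAB·CAB·ACC·AC
    A ↦ ACC
    B ↦ AC
    C ↦ CAB
    D ↦ DDD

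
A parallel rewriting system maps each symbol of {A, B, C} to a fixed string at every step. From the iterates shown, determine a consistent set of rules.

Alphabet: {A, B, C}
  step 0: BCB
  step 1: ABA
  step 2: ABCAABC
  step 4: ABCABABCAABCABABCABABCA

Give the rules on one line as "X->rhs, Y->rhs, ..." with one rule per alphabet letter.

  step 1 ⇒ step 2: ABA ⇒ ABC·A·ABC
    A ↦ ABC
    B ↦ A
  step 0 ⇒ step 1: BCB ⇒ A·B·A
    C ↦ B

A->ABC, B->A, C->B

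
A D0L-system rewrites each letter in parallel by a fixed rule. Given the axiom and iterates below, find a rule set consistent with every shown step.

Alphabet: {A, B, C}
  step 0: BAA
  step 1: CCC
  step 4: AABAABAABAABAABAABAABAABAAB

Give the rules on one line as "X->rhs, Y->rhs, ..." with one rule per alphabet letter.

A->C, B->C, C->AAB

  step 0 ⇒ step 1: BAA ⇒ C·C·C
    A ↦ C
    B ↦ C
    C ↦ AAB  (constrained at step 1)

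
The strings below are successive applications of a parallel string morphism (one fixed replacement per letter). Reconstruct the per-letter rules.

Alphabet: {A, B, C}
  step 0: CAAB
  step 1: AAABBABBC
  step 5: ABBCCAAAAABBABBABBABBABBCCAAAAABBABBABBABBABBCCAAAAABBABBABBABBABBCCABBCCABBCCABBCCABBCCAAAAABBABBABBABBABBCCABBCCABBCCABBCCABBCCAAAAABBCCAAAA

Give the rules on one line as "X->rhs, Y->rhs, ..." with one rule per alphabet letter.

A->ABB, B->C, C->AA

  step 0 ⇒ step 1: CAAB ⇒ AA·ABB·ABB·C
    A ↦ ABB
    B ↦ C
    C ↦ AA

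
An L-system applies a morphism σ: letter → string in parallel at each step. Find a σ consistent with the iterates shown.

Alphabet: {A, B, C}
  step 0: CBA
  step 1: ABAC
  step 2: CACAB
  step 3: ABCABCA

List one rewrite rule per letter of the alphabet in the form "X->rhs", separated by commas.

A->C, B->A, C->AB

  step 2 ⇒ step 3: CACAB ⇒ AB·C·AB·C·A
    A ↦ C
    B ↦ A
    C ↦ AB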